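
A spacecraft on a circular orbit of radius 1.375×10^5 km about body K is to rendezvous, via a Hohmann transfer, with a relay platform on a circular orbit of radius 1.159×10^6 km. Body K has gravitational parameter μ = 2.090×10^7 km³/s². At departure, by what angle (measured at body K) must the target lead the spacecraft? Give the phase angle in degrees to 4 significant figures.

Semi-major axis of the transfer orbit: a_t = (1.375×10^5 + 1.159×10^6)/2 = 6.4825×10^5 km.
The half-period of the transfer ellipse is t = π√(a_t³/μ) = 3.587×10^5 s.
The target's mean motion on its circular orbit is ω₂ = √(μ/r₂³) = 3.664×10^-6 rad/s.
Angle swept by the target during transfer: ω₂·t = 1.314 rad = 75.29°.
The spacecraft traverses 180° on the transfer ellipse, so the target must lead by 180° − 75.29° = 104.7°.

φ = 104.7°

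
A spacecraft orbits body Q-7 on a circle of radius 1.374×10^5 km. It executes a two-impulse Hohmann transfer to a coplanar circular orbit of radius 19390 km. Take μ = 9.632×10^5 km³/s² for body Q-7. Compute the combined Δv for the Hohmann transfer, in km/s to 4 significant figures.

Semi-major axis of the transfer orbit: a_t = (1.374×10^5 + 19390)/2 = 78395 km.
Circular speed at r₁: v₁ = √(μ/r₁) = √(9.632×10^5/1.374×10^5) = 2.648 km/s.
Transfer-orbit speed at r₁ (vis-viva equation): v_a = √[μ(2/r₁ − 1/a_t)] = 1.317 km/s.
First burn Δv₁ = |v_a − v₁| = 1.331 km/s.
At r₂, v₂ = √(μ/r₂) = 7.048 km/s.
Transfer-orbit speed at r₂: v_p = √[μ(2/r₂ − 1/a_t)] = 9.331 km/s.
Second burn Δv₂ = |v₂ − v_p| = 2.283 km/s.
Δv = Δv₁ + Δv₂ = 1.331 + 2.283 = 3.614 km/s.

Δv = 3.614 km/s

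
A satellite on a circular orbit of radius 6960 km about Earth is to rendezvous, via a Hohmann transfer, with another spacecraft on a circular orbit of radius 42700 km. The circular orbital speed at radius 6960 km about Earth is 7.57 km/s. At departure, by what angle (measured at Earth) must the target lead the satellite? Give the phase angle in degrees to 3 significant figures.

From the circular-orbit relation v² = μ/r at r = 6960 km: μ = v²r = (7.57)² × 6960 = 3.98842×10^5 km³/s².
Semi-major axis of the transfer orbit: a_t = (6960 + 42700)/2 = 24830 km.
The half-period of the transfer ellipse is t = π√(a_t³/μ) = 19463 s.
Target angular speed ω₂ = √(μ/r₂³) = 7.1575×10^-5 rad/s.
Angle swept by the target during transfer: ω₂·t = 1.3931 rad = 79.82°.
Arrival is 180° from departure on the ellipse, so φ = 180° − 79.82° = 100°.

φ = 100°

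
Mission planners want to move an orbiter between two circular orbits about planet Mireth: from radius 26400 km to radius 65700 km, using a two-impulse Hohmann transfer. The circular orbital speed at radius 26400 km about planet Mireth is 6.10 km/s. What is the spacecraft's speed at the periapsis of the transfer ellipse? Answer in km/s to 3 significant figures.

From the circular-orbit relation v² = μ/r at r = 26400 km: μ = v²r = (6.10)² × 26400 = 9.82344×10^5 km³/s².
Semi-major axis of the transfer orbit: a_t = (26400 + 65700)/2 = 46050 km.
The periapsis of the transfer ellipse is at r = 26400 km.
Vis-viva: v = √[μ(2/r − 1/a_t)] = √[9.82344×10^5 × (2/26400 − 1/46050)] = 7.286 km/s.

v = 7.29 km/s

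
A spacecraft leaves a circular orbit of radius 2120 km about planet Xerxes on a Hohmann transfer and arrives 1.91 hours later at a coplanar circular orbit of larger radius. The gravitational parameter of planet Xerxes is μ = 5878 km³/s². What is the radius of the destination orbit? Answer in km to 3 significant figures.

Transfer time t = 1.91 hours = 6876 s, and t = π√(a_t³/μ).
So a_t = (μ t²/π²)^(1/3) = (5878 × (6876)² / π²)^(1/3) = 3042.3 km.
Since a_t = (r₁ + r₂)/2, r₂ = 2a_t − r₁ = 2×3042.3 − 2120 = 3964.6 km.

r₂ = 3960 km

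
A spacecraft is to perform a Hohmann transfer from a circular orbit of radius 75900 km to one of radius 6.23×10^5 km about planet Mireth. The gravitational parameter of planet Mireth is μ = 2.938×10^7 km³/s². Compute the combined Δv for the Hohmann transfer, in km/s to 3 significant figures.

Δv = 10.3 km/s

Transfer-ellipse semi-major axis a_t = (r₁ + r₂)/2 = (75900 + 6.230×10^5)/2 = 3.4945×10^5 km.
At r₁ the circular-orbit speed is v₁ = √(μ/r₁) = 19.675 km/s.
On the transfer ellipse at r₁, vis-viva equation gives v_p = √[μ(2/r₁ − 1/a_t)] = 26.270 km/s.
First burn Δv₁ = |v_p − v₁| = 6.595 km/s.
At r₂, v₂ = √(μ/r₂) = 6.867 km/s.
Transfer-orbit speed at r₂: v_a = √[μ(2/r₂ − 1/a_t)] = 3.200 km/s.
Second burn Δv₂ = |v₂ − v_a| = 3.667 km/s.
Total Δv = Δv₁ + Δv₂ = 10.26 km/s.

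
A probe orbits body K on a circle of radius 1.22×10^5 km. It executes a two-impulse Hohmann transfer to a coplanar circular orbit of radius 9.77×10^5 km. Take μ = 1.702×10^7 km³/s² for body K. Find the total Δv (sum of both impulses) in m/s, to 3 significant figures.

Δv = 6150 m/s

The Hohmann ellipse has a_t = (r₁ + r₂)/2 = 5.495×10^5 km.
Circular speed at r₁: v₁ = √(μ/r₁) = √(1.702×10^7/1.220×10^5) = 11.811 km/s.
On the transfer ellipse at r₁, v² = μ(2/r − 1/a) gives v_p = √[μ(2/r₁ − 1/a_t)] = 15.749 km/s.
First burn Δv₁ = |v_p − v₁| = 3.938 km/s.
At r₂, v₂ = √(μ/r₂) = 4.174 km/s.
Transfer-orbit speed at r₂: v_a = √[μ(2/r₂ − 1/a_t)] = 1.967 km/s.
Second burn Δv₂ = |v₂ − v_a| = 2.207 km/s.
Δv = Δv₁ + Δv₂ = 3.938 + 2.207 = 6.145 km/s.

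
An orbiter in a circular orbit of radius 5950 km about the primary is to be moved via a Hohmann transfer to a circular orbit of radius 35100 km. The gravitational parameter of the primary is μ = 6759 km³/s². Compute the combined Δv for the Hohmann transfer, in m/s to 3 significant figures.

Transfer-ellipse semi-major axis a_t = (r₁ + r₂)/2 = (5950 + 35100)/2 = 20525 km.
At r₁ the circular-orbit speed is v₁ = √(μ/r₁) = 1.06582 km/s.
On the transfer ellipse at r₁, vis-viva equation gives v_p = √[μ(2/r₁ − 1/a_t)] = 1.39378 km/s.
First burn Δv₁ = |v_p − v₁| = 0.32796 km/s.
Circular speed at r₂: v₂ = √(μ/r₂) = 0.43882 km/s.
Transfer-orbit speed at r₂: v_a = √[μ(2/r₂ − 1/a_t)] = 0.23627 km/s.
Second burn Δv₂ = |v₂ − v_a| = 0.20255 km/s.
Total Δv = Δv₁ + Δv₂ = 0.5305 km/s.

Δv = 531 m/s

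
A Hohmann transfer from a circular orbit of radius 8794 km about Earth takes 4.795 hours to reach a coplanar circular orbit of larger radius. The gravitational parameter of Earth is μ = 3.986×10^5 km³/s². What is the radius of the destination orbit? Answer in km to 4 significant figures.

Transfer time t = 4.795 hours = 17262 s, and t = π√(a_t³/μ).
So a_t = (μ t²/π²)^(1/3) = (3.986×10^5 × (17262)² / π²)^(1/3) = 22916 km.
Since a_t = (r₁ + r₂)/2, r₂ = 2a_t − r₁ = 2×22916 − 8794 = 37038 km.

r₂ = 37040 km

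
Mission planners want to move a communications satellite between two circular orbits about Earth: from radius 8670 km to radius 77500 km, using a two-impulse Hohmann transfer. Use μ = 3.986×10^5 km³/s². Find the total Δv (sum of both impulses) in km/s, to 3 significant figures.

Δv = 3.56 km/s

Semi-major axis of the transfer orbit: a_t = (8670 + 77500)/2 = 43085 km.
At r₁ the circular-orbit speed is v₁ = √(μ/r₁) = 6.7805 km/s.
Transfer-orbit speed at r₁ (vis-viva): v_p = √[μ(2/r₁ − 1/a_t)] = 9.0938 km/s.
First burn Δv₁ = |v_p − v₁| = 2.313 km/s.
At r₂, v₂ = √(μ/r₂) = 2.268 km/s.
Transfer-orbit speed at r₂: v_a = √[μ(2/r₂ − 1/a_t)] = 1.017 km/s.
Second burn Δv₂ = |v₂ − v_a| = 1.251 km/s.
Total Δv = Δv₁ + Δv₂ = 3.564 km/s.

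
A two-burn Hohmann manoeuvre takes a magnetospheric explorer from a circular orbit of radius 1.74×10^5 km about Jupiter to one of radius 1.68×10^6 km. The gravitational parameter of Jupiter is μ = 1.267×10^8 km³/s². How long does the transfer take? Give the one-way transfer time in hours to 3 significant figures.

t = 69.2 hours

Transfer-ellipse semi-major axis a_t = (r₁ + r₂)/2 = (1.740×10^5 + 1.680×10^6)/2 = 9.270×10^5 km.
Half the transfer-orbit period gives t = π√(a_t³/μ) = 2.491×10^5 s.
Converting: 2.491×10^5 s ÷ 3600 s/hour = 69.2 hours.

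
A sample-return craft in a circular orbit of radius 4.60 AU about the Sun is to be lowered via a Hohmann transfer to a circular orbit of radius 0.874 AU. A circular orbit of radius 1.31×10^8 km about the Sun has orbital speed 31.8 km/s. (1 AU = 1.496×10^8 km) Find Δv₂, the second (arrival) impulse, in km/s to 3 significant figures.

From the circular-orbit relation v² = μ/r at r = 1.31×10^8 km: μ = v²r = (31.8)² × 1.31×10^8 = 1.32472×10^11 km³/s².
In km: r₁ = 4.60 × 1.496×10^8 = 6.8816×10^8 km; r₂ = 0.874 × 1.496×10^8 = 1.307504×10^8 km.
Transfer-ellipse semi-major axis a_t = (r₁ + r₂)/2 = (6.8816×10^8 + 1.307504×10^8)/2 = 4.094552×10^8 km.
Circular speed at r = 1.307504×10^8 km: v_c = √(μ/r) = 31.830 km/s.
Transfer-orbit speed at the same r (vis-viva, a = a_t): v_t = √[μ(2/r − 1/a_t)] = 41.265 km/s.
Δv₂ = |v_t − v_c| = |41.265 − 31.830| = 9.435 km/s.

Δv₂ = 9.43 km/s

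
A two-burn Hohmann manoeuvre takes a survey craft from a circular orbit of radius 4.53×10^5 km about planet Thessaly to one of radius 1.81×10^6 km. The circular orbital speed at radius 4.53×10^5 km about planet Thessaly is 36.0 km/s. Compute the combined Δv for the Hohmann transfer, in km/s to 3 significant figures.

Δv = 16.1 km/s

From the circular-orbit relation v² = μ/r at r = 4.53×10^5 km: μ = v²r = (36.0)² × 4.53×10^5 = 5.87088×10^8 km³/s².
Transfer-ellipse semi-major axis a_t = (r₁ + r₂)/2 = (4.530×10^5 + 1.810×10^6)/2 = 1.1315×10^6 km.
At r₁ the circular-orbit speed is v₁ = √(μ/r₁) = 36.000 km/s.
Transfer-orbit speed at r₁ (v² = μ(2/r − 1/a)): v_p = √[μ(2/r₁ − 1/a_t)] = 45.532 km/s.
First burn Δv₁ = |v_p − v₁| = 9.532 km/s.
Circular speed at r₂: v₂ = √(μ/r₂) = 18.010 km/s.
Transfer-orbit speed at r₂: v_a = √[μ(2/r₂ − 1/a_t)] = 11.396 km/s.
Second burn Δv₂ = |v₂ − v_a| = 6.614 km/s.
Total Δv = Δv₁ + Δv₂ = 16.15 km/s.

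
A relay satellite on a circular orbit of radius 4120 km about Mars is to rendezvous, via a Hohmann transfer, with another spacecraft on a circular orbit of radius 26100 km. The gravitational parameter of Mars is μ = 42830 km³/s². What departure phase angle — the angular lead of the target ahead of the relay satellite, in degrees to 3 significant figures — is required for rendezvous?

φ = 101°

The Hohmann ellipse has a_t = (r₁ + r₂)/2 = 15110 km.
Transfer time t = π√(a_t³/μ) = 28195 s.
Target angular speed ω₂ = √(μ/r₂³) = 4.9081×10^-5 rad/s.
Angle swept by the target during transfer: ω₂·t = 1.3838 rad = 79.29°.
The relay satellite traverses 180° on the transfer ellipse, so the target must lead by 180° − 79.29° = 101°.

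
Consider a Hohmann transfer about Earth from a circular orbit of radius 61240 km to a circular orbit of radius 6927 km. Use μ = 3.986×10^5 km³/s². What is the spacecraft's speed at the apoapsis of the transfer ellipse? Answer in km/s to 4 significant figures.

v = 1.150 km/s

Transfer-ellipse semi-major axis a_t = (r₁ + r₂)/2 = (61240 + 6927)/2 = 34083.5 km.
The apoapsis of the transfer ellipse is at r = 61240 km.
Vis-viva: v = √[μ(2/r − 1/a_t)] = √[3.986×10^5 × (2/61240 − 1/34083.5)] = 1.150 km/s.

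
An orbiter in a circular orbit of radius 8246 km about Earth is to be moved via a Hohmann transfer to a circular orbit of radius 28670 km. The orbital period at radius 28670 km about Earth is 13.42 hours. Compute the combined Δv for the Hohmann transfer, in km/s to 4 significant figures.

Δv = 2.949 km/s

From Kepler's third law T² = 4π²r³/μ at r = 28670 km, T = 13.42 hours = 13.42 × 3600 s = 48312 s: μ = 4π²r³/T² = 3.98596×10^5 km³/s².
Semi-major axis of the transfer orbit: a_t = (8246 + 28670)/2 = 18458 km.
Circular speed at r₁: v₁ = √(μ/r₁) = √(3.98596×10^5/8246) = 6.9526 km/s.
Transfer-orbit speed at r₁ (vis-viva): v_p = √[μ(2/r₁ − 1/a_t)] = 8.6650 km/s.
First burn Δv₁ = |v_p − v₁| = 1.7124 km/s.
At r₂, v₂ = √(μ/r₂) = 3.7287 km/s.
Transfer-orbit speed at r₂: v_a = √[μ(2/r₂ − 1/a_t)] = 2.4922 km/s.
Second burn Δv₂ = |v₂ − v_a| = 1.2365 km/s.
Total Δv = Δv₁ + Δv₂ = 2.949 km/s.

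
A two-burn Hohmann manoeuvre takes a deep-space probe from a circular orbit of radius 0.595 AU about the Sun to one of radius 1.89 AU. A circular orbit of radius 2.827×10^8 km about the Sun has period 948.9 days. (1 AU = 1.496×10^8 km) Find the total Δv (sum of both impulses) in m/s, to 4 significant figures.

From Kepler's third law T² = 4π²r³/μ at r = 2.827×10^8 km, T = 948.9 days = 948.9 × 86400 s = 8.198496×10^7 s: μ = 4π²r³/T² = 1.32699×10^11 km³/s².
In km: r₁ = 0.595 × 1.496×10^8 = 8.9012×10^7 km; r₂ = 1.89 × 1.496×10^8 = 2.82744×10^8 km.
Semi-major axis of the transfer orbit: a_t = (8.9012×10^7 + 2.82744×10^8)/2 = 1.85878×10^8 km.
At r₁ the circular-orbit speed is v₁ = √(μ/r₁) = 38.611 km/s.
Transfer-orbit speed at r₁ (v² = μ(2/r − 1/a)): v_p = √[μ(2/r₁ − 1/a_t)] = 47.620 km/s.
First burn Δv₁ = |v_p − v₁| = 9.009 km/s.
At r₂, v₂ = √(μ/r₂) = 21.664 km/s.
Transfer-orbit speed at r₂: v_a = √[μ(2/r₂ − 1/a_t)] = 14.992 km/s.
Second burn Δv₂ = |v₂ − v_a| = 6.672 km/s.
Δv = Δv₁ + Δv₂ = 9.009 + 6.672 = 15.68 km/s.

Δv = 15680 m/s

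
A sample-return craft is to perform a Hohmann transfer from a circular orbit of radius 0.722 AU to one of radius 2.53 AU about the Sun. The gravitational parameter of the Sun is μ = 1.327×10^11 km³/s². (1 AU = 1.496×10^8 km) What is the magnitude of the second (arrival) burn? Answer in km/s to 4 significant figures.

In km: r₁ = 0.722 × 1.496×10^8 = 1.080112×10^8 km; r₂ = 2.53 × 1.496×10^8 = 3.78488×10^8 km.
The Hohmann ellipse has a_t = (r₁ + r₂)/2 = 2.432496×10^8 km.
On the circular orbit at r = 3.78488×10^8 km, v_c = √(μ/r) = 18.724 km/s.
Transfer-orbit speed at the same r (vis-viva, a = a_t): v_t = √[μ(2/r − 1/a_t)] = 12.477 km/s.
Δv₂ = |v_t − v_c| = |12.477 − 18.724| = 6.247 km/s.

Δv₂ = 6.247 km/s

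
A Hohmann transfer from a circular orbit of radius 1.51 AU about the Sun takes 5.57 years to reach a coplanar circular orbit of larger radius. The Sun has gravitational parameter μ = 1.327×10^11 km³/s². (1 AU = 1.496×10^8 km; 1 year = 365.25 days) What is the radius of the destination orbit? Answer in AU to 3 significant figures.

r₂ = 8.47 AU

In km: r₁ = 1.51 × 1.496×10^8 = 2.25896×10^8 km.
Transfer time t = 5.57 years × 365.25 × 86400 s = 1.75775832×10^8 s, and t = π√(a_t³/μ).
So a_t = (μ t²/π²)^(1/3) = (1.327×10^11 × (1.75775832×10^8)² / π²)^(1/3) = 7.4616×10^8 km.
Since a_t = (r₁ + r₂)/2, r₂ = 2a_t − r₁ = 2×7.4616×10^8 − 2.25896×10^8 = 1.266424×10^9 km.
In AU: r₂ = 1.266424×10^9 / 1.496×10^8 = 8.47 AU.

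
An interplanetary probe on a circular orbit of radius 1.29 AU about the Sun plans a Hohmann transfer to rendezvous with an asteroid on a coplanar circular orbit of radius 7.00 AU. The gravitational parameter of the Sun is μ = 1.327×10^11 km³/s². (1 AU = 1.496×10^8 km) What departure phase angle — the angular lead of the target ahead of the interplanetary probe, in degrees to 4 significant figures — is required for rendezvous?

φ = 97.98°

In km: r₁ = 1.29 × 1.496×10^8 = 1.92984×10^8 km; r₂ = 7.00 × 1.496×10^8 = 1.0472×10^9 km.
Transfer-ellipse semi-major axis a_t = (r₁ + r₂)/2 = (1.92984×10^8 + 1.0472×10^9)/2 = 6.20092×10^8 km.
The half-period of the transfer ellipse is t = π√(a_t³/μ) = 1.33168×10^8 s.
Target angular speed ω₂ = √(μ/r₂³) = 1.07496×10^-8 rad/s.
Angle swept by the target during transfer: ω₂·t = 1.4315 rad = 82.02°.
Arrival is 180° from departure on the ellipse, so φ = 180° − 82.02° = 97.98°.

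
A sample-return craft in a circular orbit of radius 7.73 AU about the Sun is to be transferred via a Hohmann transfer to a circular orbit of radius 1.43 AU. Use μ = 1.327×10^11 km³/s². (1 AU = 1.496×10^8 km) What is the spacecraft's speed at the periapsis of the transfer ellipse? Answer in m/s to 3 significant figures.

v = 32400 m/s

In km: r₁ = 7.73 × 1.496×10^8 = 1.156408×10^9 km; r₂ = 1.43 × 1.496×10^8 = 2.13928×10^8 km.
Transfer-ellipse semi-major axis a_t = (r₁ + r₂)/2 = (1.156408×10^9 + 2.13928×10^8)/2 = 6.85168×10^8 km.
The periapsis of the transfer ellipse is at r = 2.13928×10^8 km.
Vis-viva: v = √[μ(2/r − 1/a_t)] = √[1.327×10^11 × (2/2.13928×10^8 − 1/6.85168×10^8)] = 32.36 km/s.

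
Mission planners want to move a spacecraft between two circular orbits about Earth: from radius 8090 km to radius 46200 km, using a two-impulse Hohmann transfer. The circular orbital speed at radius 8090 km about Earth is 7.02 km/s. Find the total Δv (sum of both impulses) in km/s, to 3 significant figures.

Δv = 3.47 km/s

From the circular-orbit relation v² = μ/r at r = 8090 km: μ = v²r = (7.02)² × 8090 = 3.98678×10^5 km³/s².
The Hohmann ellipse has a_t = (r₁ + r₂)/2 = 27145 km.
Circular speed at r₁: v₁ = √(μ/r₁) = √(3.98678×10^5/8090) = 7.020 km/s.
On the transfer ellipse at r₁, vis-viva gives v_p = √[μ(2/r₁ − 1/a_t)] = 9.158 km/s.
First burn Δv₁ = |v_p − v₁| = 2.138 km/s.
Circular speed at r₂: v₂ = √(μ/r₂) = 2.938 km/s.
Transfer-orbit speed at r₂: v_a = √[μ(2/r₂ − 1/a_t)] = 1.604 km/s.
Second burn Δv₂ = |v₂ − v_a| = 1.334 km/s.
Total Δv = Δv₁ + Δv₂ = 3.472 km/s.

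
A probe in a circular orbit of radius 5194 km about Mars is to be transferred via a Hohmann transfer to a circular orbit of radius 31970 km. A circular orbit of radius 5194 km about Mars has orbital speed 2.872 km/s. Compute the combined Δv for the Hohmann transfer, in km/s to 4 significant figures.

From the circular-orbit relation v² = μ/r at r = 5194 km: μ = v²r = (2.872)² × 5194 = 42842.1 km³/s².
Transfer-ellipse semi-major axis a_t = (r₁ + r₂)/2 = (5194 + 31970)/2 = 18582 km.
Circular speed at r₁: v₁ = √(μ/r₁) = √(42842.1/5194) = 2.8720 km/s.
On the transfer ellipse at r₁, vis-viva equation gives v_p = √[μ(2/r₁ − 1/a_t)] = 3.7671 km/s.
First burn Δv₁ = |v_p − v₁| = 0.8951 km/s.
At r₂, v₂ = √(μ/r₂) = 1.1576 km/s.
Transfer-orbit speed at r₂: v_a = √[μ(2/r₂ − 1/a_t)] = 0.61202 km/s.
Second burn Δv₂ = |v₂ − v_a| = 0.5456 km/s.
Total Δv = Δv₁ + Δv₂ = 1.441 km/s.

Δv = 1.441 km/s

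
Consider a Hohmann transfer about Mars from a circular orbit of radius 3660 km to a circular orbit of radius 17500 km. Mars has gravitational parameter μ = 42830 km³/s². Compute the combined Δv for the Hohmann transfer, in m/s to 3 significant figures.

Δv = 1620 m/s

The Hohmann ellipse has a_t = (r₁ + r₂)/2 = 10580 km.
At r₁ the circular-orbit speed is v₁ = √(μ/r₁) = 3.42085 km/s.
On the transfer ellipse at r₁, v² = μ(2/r − 1/a) gives v_p = √[μ(2/r₁ − 1/a_t)] = 4.39956 km/s.
First burn Δv₁ = |v_p − v₁| = 0.9787 km/s.
At r₂, v₂ = √(μ/r₂) = 1.5644 km/s.
Transfer-orbit speed at r₂: v_a = √[μ(2/r₂ − 1/a_t)] = 0.92014 km/s.
Second burn Δv₂ = |v₂ − v_a| = 0.6443 km/s.
Total Δv = Δv₁ + Δv₂ = 1.623 km/s.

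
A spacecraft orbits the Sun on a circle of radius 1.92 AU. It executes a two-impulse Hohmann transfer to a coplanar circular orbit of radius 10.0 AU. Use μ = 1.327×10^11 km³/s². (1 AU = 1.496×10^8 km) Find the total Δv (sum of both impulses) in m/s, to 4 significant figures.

Δv = 10420 m/s

In km: r₁ = 1.92 × 1.496×10^8 = 2.87232×10^8 km; r₂ = 10.0 × 1.496×10^8 = 1.496×10^9 km.
The Hohmann ellipse has a_t = (r₁ + r₂)/2 = 8.91616×10^8 km.
At r₁ the circular-orbit speed is v₁ = √(μ/r₁) = 21.494 km/s.
On the transfer ellipse at r₁, vis-viva gives v_p = √[μ(2/r₁ − 1/a_t)] = 27.842 km/s.
First burn Δv₁ = |v_p − v₁| = 6.348 km/s.
Circular speed at r₂: v₂ = √(μ/r₂) = 9.4182 km/s.
Transfer-orbit speed at r₂: v_a = √[μ(2/r₂ − 1/a_t)] = 5.3456 km/s.
Second burn Δv₂ = |v₂ − v_a| = 4.073 km/s.
Δv = Δv₁ + Δv₂ = 6.348 + 4.073 = 10.42 km/s.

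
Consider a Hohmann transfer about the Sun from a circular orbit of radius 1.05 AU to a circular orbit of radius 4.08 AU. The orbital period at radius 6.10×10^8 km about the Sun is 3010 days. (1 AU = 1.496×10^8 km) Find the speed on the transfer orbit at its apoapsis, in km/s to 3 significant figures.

v = 9.43 km/s

From Kepler's third law T² = 4π²r³/μ at r = 6.10×10^8 km, T = 3010 days = 3010 × 86400 s = 2.60064×10^8 s: μ = 4π²r³/T² = 1.32492×10^11 km³/s².
In km: r₁ = 1.05 × 1.496×10^8 = 1.5708×10^8 km; r₂ = 4.08 × 1.496×10^8 = 6.10368×10^8 km.
Semi-major axis of the transfer orbit: a_t = (1.5708×10^8 + 6.10368×10^8)/2 = 3.83724×10^8 km.
At apoapsis, r = 6.10368×10^8 km.
Applying v² = μ(2/r − 1/a_t): v = 9.426 km/s.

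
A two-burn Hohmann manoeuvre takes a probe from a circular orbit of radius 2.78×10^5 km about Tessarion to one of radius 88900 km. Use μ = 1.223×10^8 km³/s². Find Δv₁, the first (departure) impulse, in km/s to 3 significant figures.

Δv₁ = 6.37 km/s

The Hohmann ellipse has a_t = (r₁ + r₂)/2 = 1.8345×10^5 km.
Circular speed at r = 2.780×10^5 km: v_c = √(μ/r) = 20.974 km/s.
Transfer-orbit speed at the same r (vis-viva, a = a_t): v_t = √[μ(2/r − 1/a_t)] = 14.601 km/s.
Δv₁ = |v_t − v_c| = |14.601 − 20.974| = 6.373 km/s.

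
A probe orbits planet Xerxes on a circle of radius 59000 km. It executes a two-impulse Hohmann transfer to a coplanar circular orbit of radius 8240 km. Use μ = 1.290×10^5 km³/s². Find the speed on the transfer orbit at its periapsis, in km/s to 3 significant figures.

Transfer-ellipse semi-major axis a_t = (r₁ + r₂)/2 = (59000 + 8240)/2 = 33620 km.
The periapsis of the transfer ellipse is at r = 8240 km.
From the vis-viva equation, v = √[μ(2/r − 1/a_t)] = 5.242 km/s.

v = 5.24 km/s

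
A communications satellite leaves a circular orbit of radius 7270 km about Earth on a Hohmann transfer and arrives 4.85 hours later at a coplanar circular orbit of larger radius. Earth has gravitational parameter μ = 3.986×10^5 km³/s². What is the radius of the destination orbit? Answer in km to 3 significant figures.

Transfer time t = 4.85 hours = 17460 s, and t = π√(a_t³/μ).
So a_t = (μ t²/π²)^(1/3) = (3.986×10^5 × (17460)² / π²)^(1/3) = 23091 km.
Since a_t = (r₁ + r₂)/2, r₂ = 2a_t − r₁ = 2×23091 − 7270 = 38912 km.

r₂ = 38900 km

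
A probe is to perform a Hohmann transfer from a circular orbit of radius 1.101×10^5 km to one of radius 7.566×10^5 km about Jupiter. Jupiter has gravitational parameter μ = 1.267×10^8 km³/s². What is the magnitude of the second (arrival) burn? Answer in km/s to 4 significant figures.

The Hohmann ellipse has a_t = (r₁ + r₂)/2 = 4.3335×10^5 km.
On the circular orbit at r = 7.566×10^5 km, v_c = √(μ/r) = 12.941 km/s.
Vis-viva on the transfer ellipse at r = 7.566×10^5 km gives v_t = √[μ(2/r − 1/a_t)] = 6.5227 km/s.
Δv₂ = |v_t − v_c| = |6.5227 − 12.941| = 6.418 km/s.

Δv₂ = 6.418 km/s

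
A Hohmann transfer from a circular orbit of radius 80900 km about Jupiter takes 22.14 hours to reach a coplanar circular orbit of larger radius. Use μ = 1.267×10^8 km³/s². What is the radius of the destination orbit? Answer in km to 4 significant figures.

Transfer time t = 22.14 hours = 79704 s, and t = π√(a_t³/μ).
So a_t = (μ t²/π²)^(1/3) = (1.267×10^8 × (79704)² / π²)^(1/3) = 4.3366×10^5 km.
Since a_t = (r₁ + r₂)/2, r₂ = 2a_t − r₁ = 2×4.3366×10^5 − 80900 = 7.8642×10^5 km.

r₂ = 7.864×10^5 km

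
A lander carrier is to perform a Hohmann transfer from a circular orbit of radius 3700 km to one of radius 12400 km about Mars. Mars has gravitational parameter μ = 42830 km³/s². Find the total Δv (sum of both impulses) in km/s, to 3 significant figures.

Δv = 1.42 km/s

The Hohmann ellipse has a_t = (r₁ + r₂)/2 = 8050 km.
At r₁ the circular-orbit speed is v₁ = √(μ/r₁) = 3.4023 km/s.
Transfer-orbit speed at r₁ (vis-viva equation): v_p = √[μ(2/r₁ − 1/a_t)] = 4.2227 km/s.
First burn Δv₁ = |v_p − v₁| = 0.8204 km/s.
At r₂, v₂ = √(μ/r₂) = 1.8585 km/s.
Transfer-orbit speed at r₂: v_a = √[μ(2/r₂ − 1/a_t)] = 1.2600 km/s.
Second burn Δv₂ = |v₂ − v_a| = 0.5985 km/s.
Δv = Δv₁ + Δv₂ = 0.8204 + 0.5985 = 1.419 km/s.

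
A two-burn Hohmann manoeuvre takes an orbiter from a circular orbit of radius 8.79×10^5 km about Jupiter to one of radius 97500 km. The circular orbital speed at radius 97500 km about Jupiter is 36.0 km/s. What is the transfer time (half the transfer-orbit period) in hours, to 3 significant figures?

From the circular-orbit relation v² = μ/r at r = 97500 km: μ = v²r = (36.0)² × 97500 = 1.26360×10^8 km³/s².
Transfer-ellipse semi-major axis a_t = (r₁ + r₂)/2 = (8.790×10^5 + 97500)/2 = 4.8825×10^5 km.
By Kepler's third law the transfer-orbit period is T = 2π√(a_t³/μ), so t = T/2 = 95350 s.
Converting: 95350 s ÷ 3600 s/hour = 26.5 hours.

t = 26.5 hours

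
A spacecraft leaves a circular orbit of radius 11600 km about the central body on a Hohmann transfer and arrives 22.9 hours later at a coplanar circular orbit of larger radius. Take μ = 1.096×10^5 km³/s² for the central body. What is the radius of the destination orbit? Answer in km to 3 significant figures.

r₂ = 72900 km

Transfer time t = 22.9 hours = 82440 s, and t = π√(a_t³/μ).
So a_t = (μ t²/π²)^(1/3) = (1.096×10^5 × (82440)² / π²)^(1/3) = 42260 km.
Since a_t = (r₁ + r₂)/2, r₂ = 2a_t − r₁ = 2×42260 − 11600 = 72920 km.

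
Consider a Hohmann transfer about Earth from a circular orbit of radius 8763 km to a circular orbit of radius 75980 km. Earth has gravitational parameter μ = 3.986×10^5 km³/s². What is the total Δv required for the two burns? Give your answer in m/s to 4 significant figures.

The Hohmann ellipse has a_t = (r₁ + r₂)/2 = 42371.5 km.
At r₁ the circular-orbit speed is v₁ = √(μ/r₁) = 6.744 km/s.
On the transfer ellipse at r₁, vis-viva gives v_p = √[μ(2/r₁ − 1/a_t)] = 9.031 km/s.
First burn Δv₁ = |v_p − v₁| = 2.287 km/s.
At r₂, v₂ = √(μ/r₂) = 2.2904 km/s.
Transfer-orbit speed at r₂: v_a = √[μ(2/r₂ − 1/a_t)] = 1.0416 km/s.
Second burn Δv₂ = |v₂ − v_a| = 1.249 km/s.
Δv = Δv₁ + Δv₂ = 2.287 + 1.249 = 3.536 km/s.

Δv = 3536 m/s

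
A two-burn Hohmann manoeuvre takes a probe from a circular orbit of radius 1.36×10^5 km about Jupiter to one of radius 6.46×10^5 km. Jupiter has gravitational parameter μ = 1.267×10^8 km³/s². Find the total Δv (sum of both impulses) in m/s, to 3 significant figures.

The Hohmann ellipse has a_t = (r₁ + r₂)/2 = 3.910×10^5 km.
At r₁ the circular-orbit speed is v₁ = √(μ/r₁) = 30.5224 km/s.
Transfer-orbit speed at r₁ (vis-viva equation): v_p = √[μ(2/r₁ − 1/a_t)] = 39.2326 km/s.
First burn Δv₁ = |v_p − v₁| = 8.7102 km/s.
At r₂, v₂ = √(μ/r₂) = 14.00464 km/s.
Transfer-orbit speed at r₂: v_a = √[μ(2/r₂ − 1/a_t)] = 8.259488 km/s.
Second burn Δv₂ = |v₂ − v_a| = 5.7452 km/s.
Total Δv = Δv₁ + Δv₂ = 14.46 km/s.

Δv = 14500 m/s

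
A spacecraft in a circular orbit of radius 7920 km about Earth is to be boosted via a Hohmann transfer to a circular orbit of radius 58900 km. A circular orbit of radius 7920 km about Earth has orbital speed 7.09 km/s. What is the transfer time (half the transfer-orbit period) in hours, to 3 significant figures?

From the circular-orbit relation v² = μ/r at r = 7920 km: μ = v²r = (7.09)² × 7920 = 3.98123×10^5 km³/s².
Semi-major axis of the transfer orbit: a_t = (7920 + 58900)/2 = 33410 km.
By Kepler's third law the transfer-orbit period is T = 2π√(a_t³/μ), so t = T/2 = 30410 s.
Converting: 30410 s ÷ 3600 s/hour = 8.45 hours.

t = 8.45 hours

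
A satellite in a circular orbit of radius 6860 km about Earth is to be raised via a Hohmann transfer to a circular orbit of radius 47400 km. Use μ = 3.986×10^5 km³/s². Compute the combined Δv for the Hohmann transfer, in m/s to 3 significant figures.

Δv = 3890 m/s

Transfer-ellipse semi-major axis a_t = (r₁ + r₂)/2 = (6860 + 47400)/2 = 27130 km.
Circular speed at r₁: v₁ = √(μ/r₁) = √(3.986×10^5/6860) = 7.6227 km/s.
On the transfer ellipse at r₁, v² = μ(2/r − 1/a) gives v_p = √[μ(2/r₁ − 1/a_t)] = 10.076 km/s.
First burn Δv₁ = |v_p − v₁| = 2.453 km/s.
At r₂, v₂ = √(μ/r₂) = 2.900 km/s.
Transfer-orbit speed at r₂: v_a = √[μ(2/r₂ − 1/a_t)] = 1.458 km/s.
Second burn Δv₂ = |v₂ − v_a| = 1.442 km/s.
Δv = Δv₁ + Δv₂ = 2.453 + 1.442 = 3.895 km/s.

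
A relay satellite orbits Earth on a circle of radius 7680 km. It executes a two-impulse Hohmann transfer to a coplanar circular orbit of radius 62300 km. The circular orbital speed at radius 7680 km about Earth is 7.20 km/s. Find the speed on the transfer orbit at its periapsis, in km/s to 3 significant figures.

From the circular-orbit relation v² = μ/r at r = 7680 km: μ = v²r = (7.20)² × 7680 = 3.98131×10^5 km³/s².
Transfer-ellipse semi-major axis a_t = (r₁ + r₂)/2 = (7680 + 62300)/2 = 34990 km.
At periapsis, r = 7680 km.
From the vis-viva equation, v = √[μ(2/r − 1/a_t)] = 9.607 km/s.

v = 9.61 km/s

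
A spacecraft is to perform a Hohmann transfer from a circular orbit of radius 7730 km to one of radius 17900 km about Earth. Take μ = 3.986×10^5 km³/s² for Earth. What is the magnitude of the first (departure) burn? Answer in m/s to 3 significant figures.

Δv₁ = 1310 m/s

Semi-major axis of the transfer orbit: a_t = (7730 + 17900)/2 = 12815 km.
Circular speed at r = 7730 km: v_c = √(μ/r) = 7.181 km/s.
Vis-viva on the transfer ellipse at r = 7730 km gives v_t = √[μ(2/r − 1/a_t)] = 8.487 km/s.
Δv₁ = |v_t − v_c| = |8.487 − 7.181| = 1.306 km/s.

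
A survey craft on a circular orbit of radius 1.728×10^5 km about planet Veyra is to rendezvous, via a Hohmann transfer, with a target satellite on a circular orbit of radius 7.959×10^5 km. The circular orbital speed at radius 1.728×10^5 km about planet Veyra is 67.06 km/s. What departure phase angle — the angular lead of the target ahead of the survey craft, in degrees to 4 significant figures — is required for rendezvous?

From the circular-orbit relation v² = μ/r at r = 1.728×10^5 km: μ = v²r = (67.06)² × 1.728×10^5 = 7.77089×10^8 km³/s².
Semi-major axis of the transfer orbit: a_t = (1.728×10^5 + 7.959×10^5)/2 = 4.8435×10^5 km.
Transfer time t = π√(a_t³/μ) = 37989 s.
Target angular speed ω₂ = √(μ/r₂³) = 3.9260×10^-5 rad/s.
Angle swept by the target during transfer: ω₂·t = 1.4914 rad = 85.45°.
The survey craft traverses 180° on the transfer ellipse, so the target must lead by 180° − 85.45° = 94.55°.

φ = 94.55°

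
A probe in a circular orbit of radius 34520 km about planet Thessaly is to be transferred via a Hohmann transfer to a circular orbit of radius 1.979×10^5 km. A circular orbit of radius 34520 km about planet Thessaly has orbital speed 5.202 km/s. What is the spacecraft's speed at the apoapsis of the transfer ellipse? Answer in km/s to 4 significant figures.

v = 1.184 km/s

From the circular-orbit relation v² = μ/r at r = 34520 km: μ = v²r = (5.202)² × 34520 = 9.34139×10^5 km³/s².
Transfer-ellipse semi-major axis a_t = (r₁ + r₂)/2 = (34520 + 1.979×10^5)/2 = 1.1621×10^5 km.
The apoapsis of the transfer ellipse is at r = 1.979×10^5 km.
From the vis-viva equation, v = √[μ(2/r − 1/a_t)] = 1.184 km/s.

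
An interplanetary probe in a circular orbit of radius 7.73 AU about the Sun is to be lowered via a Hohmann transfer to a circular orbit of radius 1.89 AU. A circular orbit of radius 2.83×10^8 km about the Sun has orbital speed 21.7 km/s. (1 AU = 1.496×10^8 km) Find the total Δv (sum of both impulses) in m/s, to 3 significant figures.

From the circular-orbit relation v² = μ/r at r = 2.83×10^8 km: μ = v²r = (21.7)² × 2.83×10^8 = 1.33262×10^11 km³/s².
In km: r₁ = 7.73 × 1.496×10^8 = 1.156408×10^9 km; r₂ = 1.89 × 1.496×10^8 = 2.82744×10^8 km.
Transfer-ellipse semi-major axis a_t = (r₁ + r₂)/2 = (1.156408×10^9 + 2.82744×10^8)/2 = 7.19576×10^8 km.
At r₁ the circular-orbit speed is v₁ = √(μ/r₁) = 10.735 km/s.
On the transfer ellipse at r₁, vis-viva gives v_a = √[μ(2/r₁ − 1/a_t)] = 6.7291 km/s.
First burn Δv₁ = |v_a − v₁| = 4.006 km/s.
Circular speed at r₂: v₂ = √(μ/r₂) = 21.710 km/s.
Transfer-orbit speed at r₂: v_p = √[μ(2/r₂ − 1/a_t)] = 27.522 km/s.
Second burn Δv₂ = |v₂ − v_p| = 5.812 km/s.
Total Δv = Δv₁ + Δv₂ = 9.818 km/s.

Δv = 9820 m/s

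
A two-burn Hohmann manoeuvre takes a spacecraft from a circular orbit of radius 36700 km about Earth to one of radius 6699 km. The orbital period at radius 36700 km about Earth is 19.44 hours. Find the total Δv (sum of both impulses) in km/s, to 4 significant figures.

Δv = 3.782 km/s

From Kepler's third law T² = 4π²r³/μ at r = 36700 km, T = 19.44 hours = 19.44 × 3600 s = 69984 s: μ = 4π²r³/T² = 3.98438×10^5 km³/s².
Semi-major axis of the transfer orbit: a_t = (36700 + 6699)/2 = 21699.5 km.
At r₁ the circular-orbit speed is v₁ = √(μ/r₁) = 3.2949 km/s.
Transfer-orbit speed at r₁ (vis-viva equation): v_a = √[μ(2/r₁ − 1/a_t)] = 1.8307 km/s.
First burn Δv₁ = |v_a − v₁| = 1.4642 km/s.
At r₂, v₂ = √(μ/r₂) = 7.712145 km/s.
Transfer-orbit speed at r₂: v_p = √[μ(2/r₂ − 1/a_t)] = 10.02959 km/s.
Second burn Δv₂ = |v₂ − v_p| = 2.3174 km/s.
Total Δv = Δv₁ + Δv₂ = 3.782 km/s.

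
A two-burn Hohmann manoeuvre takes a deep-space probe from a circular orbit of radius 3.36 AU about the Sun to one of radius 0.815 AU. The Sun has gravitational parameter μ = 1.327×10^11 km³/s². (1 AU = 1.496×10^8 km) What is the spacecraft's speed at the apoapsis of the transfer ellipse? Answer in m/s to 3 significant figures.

v = 10200 m/s

In km: r₁ = 3.36 × 1.496×10^8 = 5.02656×10^8 km; r₂ = 0.815 × 1.496×10^8 = 1.21924×10^8 km.
Transfer-ellipse semi-major axis a_t = (r₁ + r₂)/2 = (5.02656×10^8 + 1.21924×10^8)/2 = 3.1229×10^8 km.
The apoapsis of the transfer ellipse is at r = 5.02656×10^8 km.
Vis-viva: v = √[μ(2/r − 1/a_t)] = √[1.327×10^11 × (2/5.02656×10^8 − 1/3.1229×10^8)] = 10.15 km/s.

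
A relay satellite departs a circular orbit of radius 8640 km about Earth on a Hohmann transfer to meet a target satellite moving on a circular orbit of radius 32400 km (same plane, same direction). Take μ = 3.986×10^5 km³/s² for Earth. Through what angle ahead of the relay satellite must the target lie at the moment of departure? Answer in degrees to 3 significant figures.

Semi-major axis of the transfer orbit: a_t = (8640 + 32400)/2 = 20520 km.
Transfer time t = π√(a_t³/μ) = 14626.7 s.
The target's mean motion on its circular orbit is ω₂ = √(μ/r₂³) = 1.08256×10^-4 rad/s.
Angle swept by the target during transfer: ω₂·t = 1.5834 rad = 90.72°.
The relay satellite traverses 180° on the transfer ellipse, so the target must lead by 180° − 90.72° = 89.3°.

φ = 89.3°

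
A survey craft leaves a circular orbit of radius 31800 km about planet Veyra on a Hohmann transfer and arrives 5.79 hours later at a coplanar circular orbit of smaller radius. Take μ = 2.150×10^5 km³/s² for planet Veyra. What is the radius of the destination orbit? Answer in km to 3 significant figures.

Transfer time t = 5.79 hours = 20844 s, and t = π√(a_t³/μ).
So a_t = (μ t²/π²)^(1/3) = (2.150×10^5 × (20844)² / π²)^(1/3) = 21153 km.
Since a_t = (r₁ + r₂)/2, r₂ = 2a_t − r₁ = 2×21153 − 31800 = 10506 km.

r₂ = 10500 km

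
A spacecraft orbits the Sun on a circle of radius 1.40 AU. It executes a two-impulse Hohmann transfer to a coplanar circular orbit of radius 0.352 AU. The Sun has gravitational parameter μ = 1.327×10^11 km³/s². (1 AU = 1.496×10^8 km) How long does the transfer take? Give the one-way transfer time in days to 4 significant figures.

In km: r₁ = 1.40 × 1.496×10^8 = 2.0944×10^8 km; r₂ = 0.352 × 1.496×10^8 = 5.26592×10^7 km.
Semi-major axis of the transfer orbit: a_t = (2.0944×10^8 + 5.26592×10^7)/2 = 1.310496×10^8 km.
By Kepler's third law the transfer-orbit period is T = 2π√(a_t³/μ), so t = T/2 = 1.2938×10^7 s.
Converting: 1.2938×10^7 s ÷ 86400 s/day = 149.7 days.

t = 149.7 days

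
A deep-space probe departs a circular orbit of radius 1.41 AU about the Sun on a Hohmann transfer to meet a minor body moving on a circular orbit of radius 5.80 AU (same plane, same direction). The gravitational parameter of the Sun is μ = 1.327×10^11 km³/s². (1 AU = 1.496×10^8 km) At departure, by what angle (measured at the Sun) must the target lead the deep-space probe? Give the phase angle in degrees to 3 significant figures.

φ = 91.8°

In km: r₁ = 1.41 × 1.496×10^8 = 2.10936×10^8 km; r₂ = 5.80 × 1.496×10^8 = 8.6768×10^8 km.
Transfer-ellipse semi-major axis a_t = (r₁ + r₂)/2 = (2.10936×10^8 + 8.6768×10^8)/2 = 5.39308×10^8 km.
Transfer time t = π√(a_t³/μ) = 1.08011×10^8 s.
Target angular speed ω₂ = √(μ/r₂³) = 1.42527×10^-8 rad/s.
Angle swept by the target during transfer: ω₂·t = 1.53945 rad = 88.20°.
Arrival is 180° from departure on the ellipse, so φ = 180° − 88.20° = 91.8°.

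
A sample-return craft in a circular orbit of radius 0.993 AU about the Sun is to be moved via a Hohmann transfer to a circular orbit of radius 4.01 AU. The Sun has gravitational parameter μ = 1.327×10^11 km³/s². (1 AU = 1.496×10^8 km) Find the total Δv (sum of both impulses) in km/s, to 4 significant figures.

In km: r₁ = 0.993 × 1.496×10^8 = 1.485528×10^8 km; r₂ = 4.01 × 1.496×10^8 = 5.99896×10^8 km.
The Hohmann ellipse has a_t = (r₁ + r₂)/2 = 3.742244×10^8 km.
Circular speed at r₁: v₁ = √(μ/r₁) = √(1.327×10^11/1.485528×10^8) = 29.887875 km/s.
Transfer-orbit speed at r₁ (v² = μ(2/r − 1/a)): v_p = √[μ(2/r₁ − 1/a_t)] = 37.841381 km/s.
First burn Δv₁ = |v_p − v₁| = 7.954 km/s.
At r₂, v₂ = √(μ/r₂) = 14.873 km/s.
Transfer-orbit speed at r₂: v_a = √[μ(2/r₂ − 1/a_t)] = 9.3707 km/s.
Second burn Δv₂ = |v₂ − v_a| = 5.502 km/s.
Δv = Δv₁ + Δv₂ = 7.954 + 5.502 = 13.46 km/s.

Δv = 13.46 km/s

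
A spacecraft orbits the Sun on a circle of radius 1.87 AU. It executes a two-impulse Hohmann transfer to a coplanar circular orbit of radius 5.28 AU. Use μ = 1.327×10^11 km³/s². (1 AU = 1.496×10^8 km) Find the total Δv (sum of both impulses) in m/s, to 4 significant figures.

In km: r₁ = 1.87 × 1.496×10^8 = 2.79752×10^8 km; r₂ = 5.28 × 1.496×10^8 = 7.89888×10^8 km.
Semi-major axis of the transfer orbit: a_t = (2.79752×10^8 + 7.89888×10^8)/2 = 5.3482×10^8 km.
Circular speed at r₁: v₁ = √(μ/r₁) = √(1.327×10^11/2.79752×10^8) = 21.7795 km/s.
Transfer-orbit speed at r₁ (vis-viva equation): v_p = √[μ(2/r₁ − 1/a_t)] = 26.4684 km/s.
First burn Δv₁ = |v_p − v₁| = 4.689 km/s.
At r₂, v₂ = √(μ/r₂) = 12.961 km/s.
Transfer-orbit speed at r₂: v_a = √[μ(2/r₂ − 1/a_t)] = 9.3742 km/s.
Second burn Δv₂ = |v₂ − v_a| = 3.587 km/s.
Total Δv = Δv₁ + Δv₂ = 8.276 km/s.

Δv = 8276 m/s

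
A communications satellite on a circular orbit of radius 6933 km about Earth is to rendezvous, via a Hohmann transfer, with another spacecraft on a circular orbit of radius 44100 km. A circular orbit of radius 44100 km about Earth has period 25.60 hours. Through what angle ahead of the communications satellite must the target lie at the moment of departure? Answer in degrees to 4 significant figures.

φ = 100.8°

From Kepler's third law T² = 4π²r³/μ at r = 44100 km, T = 25.60 hours = 25.60 × 3600 s = 92160 s: μ = 4π²r³/T² = 3.98649×10^5 km³/s².
Transfer-ellipse semi-major axis a_t = (r₁ + r₂)/2 = (6933 + 44100)/2 = 25516.5 km.
The half-period of the transfer ellipse is t = π√(a_t³/μ) = 20280 s.
Target angular speed ω₂ = √(μ/r₂³) = 6.818×10^-5 rad/s.
Angle swept by the target during transfer: ω₂·t = 1.3827 rad = 79.22°.
The communications satellite traverses 180° on the transfer ellipse, so the target must lead by 180° − 79.22° = 100.8°.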